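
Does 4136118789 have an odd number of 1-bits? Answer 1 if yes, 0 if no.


0b11110110100010000010101000000101 has 13 ones => parity 1

1


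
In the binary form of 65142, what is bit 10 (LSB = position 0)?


0b1111111001110110, position 10 = 1

1


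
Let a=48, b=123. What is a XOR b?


48 ^ 123 = 75

75


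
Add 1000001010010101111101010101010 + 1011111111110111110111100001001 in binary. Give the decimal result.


1000001010010101111101010101010 + 1011111111110111110111100001001 = 10100001010001101110100110110011 = 2705779123

2705779123


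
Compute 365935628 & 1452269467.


0b10101110011111011110000001100 & 0b1010110100011111101111110011011 = 0b10100100011111001110000001000 = 344955912

344955912


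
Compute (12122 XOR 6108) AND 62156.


Step 1: 12122 ^ 6108 = 14470
Step 2: 14470 & 62156 = 12420

12420


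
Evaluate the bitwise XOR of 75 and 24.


0b1001011 ^ 0b11000 = 0b1010011 = 83

83


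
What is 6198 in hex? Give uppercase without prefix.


6198 = 1836 hex

1836


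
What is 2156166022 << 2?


0b10000000100001000111101110000110 << 2 = 0b1000000010000100011110111000011000 = 8624664088

8624664088


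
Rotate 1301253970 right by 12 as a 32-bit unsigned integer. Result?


Rotate 0b1001101100011111000111101010010 right by 12 (32-bit) = 0b11110101001001001101100011111000 = 4112832760

4112832760


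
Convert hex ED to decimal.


ED hex = 237 decimal

237


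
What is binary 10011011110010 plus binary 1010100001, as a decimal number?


10011011110010 + 1010100001 = 10100110010011 = 10643

10643


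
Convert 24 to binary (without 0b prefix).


24 = 11000 in binary

11000


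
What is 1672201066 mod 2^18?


1672201066 & 262143 = 246634

246634


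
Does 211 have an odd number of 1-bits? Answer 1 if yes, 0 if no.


0b11010011 has 5 ones => parity 1

1


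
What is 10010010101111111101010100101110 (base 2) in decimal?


10010010101111111101010100101110 in decimal = 2462045486

2462045486


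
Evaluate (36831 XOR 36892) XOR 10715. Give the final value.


Step 1: 36831 ^ 36892 = 8131
Step 2: 8131 ^ 10715 = 13848

13848


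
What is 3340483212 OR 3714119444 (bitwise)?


0b11000111000110111011101010001100 | 0b11011101011000001111011100010100 = 0b11011111011110111111111110011100 = 3749445532

3749445532


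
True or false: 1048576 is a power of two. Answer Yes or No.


0b100000000000000000000. Only one bit set => Yes

Yes


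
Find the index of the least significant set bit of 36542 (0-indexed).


0b1000111010111110. Lowest set bit at position 1

1


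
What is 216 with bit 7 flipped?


216 ^ (1 << 7) = 216 ^ 128 = 88

88


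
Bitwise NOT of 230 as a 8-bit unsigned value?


~0b11100110 = 0b11001 = 25 (8-bit unsigned)

25


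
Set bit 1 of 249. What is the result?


249 | (1 << 1) = 249 | 2 = 251

251


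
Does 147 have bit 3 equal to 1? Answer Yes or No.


0b10010011, bit 3 = 0. No

No


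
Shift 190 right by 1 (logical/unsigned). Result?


0b10111110 >> 1 = 0b1011111 = 95

95


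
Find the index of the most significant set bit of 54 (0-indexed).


0b110110. Highest set bit at position 5

5


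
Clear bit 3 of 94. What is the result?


94 & ~(1 << 3) = 86

86


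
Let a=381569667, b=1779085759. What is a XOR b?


381569667 ^ 1779085759 = 2092235580

2092235580


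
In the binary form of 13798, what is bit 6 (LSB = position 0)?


0b11010111100110, position 6 = 1

1


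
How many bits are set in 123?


0b1111011 has 6 set bits

6


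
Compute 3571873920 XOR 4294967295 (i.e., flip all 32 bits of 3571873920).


3571873920 ^ 4294967295 = 723093375

723093375


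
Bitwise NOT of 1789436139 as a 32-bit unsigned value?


~0b1101010101010001010000011101011 = 0b10010101010101110101111100010100 = 2505531156 (32-bit unsigned)

2505531156


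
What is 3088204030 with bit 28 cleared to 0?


3088204030 & ~(1 << 28) = 2819768574

2819768574


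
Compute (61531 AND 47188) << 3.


Step 1: 61531 & 47188 = 45136
Step 2: 45136 << 3 = 361088

361088


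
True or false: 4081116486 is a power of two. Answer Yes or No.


0b11110011010000001110010101000110. Multiple bits set => No

No


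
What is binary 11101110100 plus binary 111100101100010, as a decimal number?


11101110100 + 111100101100010 = 1000000011010110 = 32982

32982


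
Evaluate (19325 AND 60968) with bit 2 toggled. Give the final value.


Step 1: 19325 & 60968 = 18984
Step 2: 18984 ^ (1 << 2) = 18984 ^ 4 = 18988

18988


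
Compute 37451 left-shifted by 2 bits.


0b1001001001001011 << 2 = 0b100100100100101100 = 149804

149804


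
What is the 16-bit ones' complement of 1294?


1294 ^ 65535 = 64241

64241


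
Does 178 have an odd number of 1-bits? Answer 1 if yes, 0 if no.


0b10110010 has 4 ones => parity 0

0


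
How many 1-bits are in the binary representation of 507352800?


0b11110001111011001011011100000 has 16 set bits

16


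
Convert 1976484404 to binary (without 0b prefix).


1976484404 = 1110101110011101100001000110100 in binary

1110101110011101100001000110100


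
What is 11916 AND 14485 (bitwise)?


0b10111010001100 & 0b11100010010101 = 0b10100010000100 = 10372

10372


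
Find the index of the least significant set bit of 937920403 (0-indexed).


0b110111111001111000011110010011. Lowest set bit at position 0

0


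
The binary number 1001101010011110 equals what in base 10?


1001101010011110 in decimal = 39582

39582


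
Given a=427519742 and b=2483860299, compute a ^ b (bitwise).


427519742 ^ 2483860299 = 2373442997

2373442997


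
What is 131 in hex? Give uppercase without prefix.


131 = 83 hex

83


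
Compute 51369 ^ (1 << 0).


51369 ^ (1 << 0) = 51369 ^ 1 = 51368

51368


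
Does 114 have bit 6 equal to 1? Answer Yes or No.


0b1110010, bit 6 = 1. Yes

Yes


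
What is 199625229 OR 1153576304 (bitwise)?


0b1011111001100000101000001101 | 0b1000100110000100010110101110000 = 0b1001111111001100010111101111101 = 1340485501

1340485501


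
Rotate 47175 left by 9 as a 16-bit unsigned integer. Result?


Rotate 0b1011100001000111 left by 9 (16-bit) = 0b1000111101110000 = 36720

36720


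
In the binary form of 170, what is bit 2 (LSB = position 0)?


0b10101010, position 2 = 0

0


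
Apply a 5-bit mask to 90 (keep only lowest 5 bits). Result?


90 & 31 = 26

26


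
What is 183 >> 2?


0b10110111 >> 2 = 0b101101 = 45

45


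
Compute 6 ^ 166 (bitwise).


0b110 ^ 0b10100110 = 0b10100000 = 160

160


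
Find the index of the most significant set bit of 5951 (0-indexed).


0b1011100111111. Highest set bit at position 12

12


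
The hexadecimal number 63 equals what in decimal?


63 hex = 99 decimal

99


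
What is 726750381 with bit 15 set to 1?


726750381 | (1 << 15) = 726750381 | 32768 = 726783149

726783149


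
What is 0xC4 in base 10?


C4 hex = 196 decimal

196


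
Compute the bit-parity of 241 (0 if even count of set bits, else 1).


0b11110001 has 5 ones => parity 1

1


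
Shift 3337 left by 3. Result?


0b110100001001 << 3 = 0b110100001001000 = 26696

26696


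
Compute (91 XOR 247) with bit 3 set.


Step 1: 91 ^ 247 = 172
Step 2: 172 | (1 << 3) = 172 | 8 = 172

172


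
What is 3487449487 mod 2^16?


3487449487 & 65535 = 16783

16783


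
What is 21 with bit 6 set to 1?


21 | (1 << 6) = 21 | 64 = 85

85


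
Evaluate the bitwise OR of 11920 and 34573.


0b10111010010000 | 0b1000011100001101 = 0b1010111110011101 = 44957

44957


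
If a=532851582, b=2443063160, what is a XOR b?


532851582 ^ 2443063160 = 2388427782

2388427782


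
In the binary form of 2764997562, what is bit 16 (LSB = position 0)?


0b10100100110011101000001110111010, position 16 = 0

0


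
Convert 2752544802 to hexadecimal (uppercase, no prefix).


2752544802 = A4108022 hex

A4108022


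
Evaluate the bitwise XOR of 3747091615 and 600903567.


0b11011111010110000001010010011111 ^ 0b100011110100010000111110001111 = 0b11111100100010010001101100010000 = 4236843792

4236843792


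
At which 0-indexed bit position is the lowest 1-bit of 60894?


0b1110110111011110. Lowest set bit at position 1

1


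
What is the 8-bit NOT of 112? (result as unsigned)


~0b1110000 = 0b10001111 = 143 (8-bit unsigned)

143


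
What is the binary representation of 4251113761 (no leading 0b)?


4251113761 = 11111101011000101101100100100001 in binary

11111101011000101101100100100001


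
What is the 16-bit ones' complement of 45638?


45638 ^ 65535 = 19897

19897


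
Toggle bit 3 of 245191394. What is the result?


245191394 ^ (1 << 3) = 245191394 ^ 8 = 245191402

245191402


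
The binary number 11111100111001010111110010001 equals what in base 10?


11111100111001010111110010001 in decimal = 530362257

530362257


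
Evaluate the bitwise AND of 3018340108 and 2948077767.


0b10110011111010000011011100001100 & 0b10101111101110000001100011000111 = 0b10100011101010000001000000000100 = 2745700356

2745700356


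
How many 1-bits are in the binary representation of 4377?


0b1000100011001 has 5 set bits

5


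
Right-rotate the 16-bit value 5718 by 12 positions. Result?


Rotate 0b1011001010110 right by 12 (16-bit) = 0b110010101100001 = 25953

25953


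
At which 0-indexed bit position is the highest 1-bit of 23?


0b10111. Highest set bit at position 4

4


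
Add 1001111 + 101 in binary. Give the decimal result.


1001111 + 101 = 1010100 = 84

84


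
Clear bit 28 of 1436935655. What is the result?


1436935655 & ~(1 << 28) = 1168500199

1168500199


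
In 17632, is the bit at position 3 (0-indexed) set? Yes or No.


0b100010011100000, bit 3 = 0. No

No


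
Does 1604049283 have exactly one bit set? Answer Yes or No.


0b1011111100110111101100110000011. Multiple bits set => No

No


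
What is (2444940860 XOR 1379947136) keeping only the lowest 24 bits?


Step 1: 2444940860 ^ 1379947136 = 3287975100
Step 2: 3287975100 & 16777215 = 16417980

16417980


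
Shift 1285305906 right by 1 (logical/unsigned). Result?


0b1001100100111000011011000110010 >> 1 = 0b100110010011100001101100011001 = 642652953

642652953


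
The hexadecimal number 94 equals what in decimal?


94 hex = 148 decimal

148


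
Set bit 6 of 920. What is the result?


920 | (1 << 6) = 920 | 64 = 984

984


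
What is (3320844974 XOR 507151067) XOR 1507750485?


Step 1: 3320844974 ^ 507151067 = 3687485557
Step 2: 3687485557 ^ 1507750485 = 2182406688

2182406688


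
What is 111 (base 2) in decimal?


111 in decimal = 7

7


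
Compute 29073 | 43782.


0b111000110010001 | 0b1010101100000110 = 0b1111101110010111 = 64407

64407


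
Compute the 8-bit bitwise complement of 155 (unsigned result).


~0b10011011 = 0b1100100 = 100 (8-bit unsigned)

100


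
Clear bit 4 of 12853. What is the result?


12853 & ~(1 << 4) = 12837

12837


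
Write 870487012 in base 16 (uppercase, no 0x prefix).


870487012 = 33E293E4 hex

33E293E4


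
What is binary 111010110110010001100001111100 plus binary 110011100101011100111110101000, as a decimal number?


111010110110010001100001111100 + 110011100101011100111110101000 = 1101110011011101110100000100100 = 1852762148

1852762148


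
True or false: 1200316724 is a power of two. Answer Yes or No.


0b1000111100010110110000100110100. Multiple bits set => No

No


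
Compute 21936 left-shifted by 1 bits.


0b101010110110000 << 1 = 0b1010101101100000 = 43872

43872


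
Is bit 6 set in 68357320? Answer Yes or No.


0b100000100110000110011001000, bit 6 = 1. Yes

Yes


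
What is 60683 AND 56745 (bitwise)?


0b1110110100001011 & 0b1101110110101001 = 0b1100110100001001 = 52489

52489


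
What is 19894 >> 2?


0b100110110110110 >> 2 = 0b1001101101101 = 4973

4973


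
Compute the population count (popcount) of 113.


0b1110001 has 4 set bits

4


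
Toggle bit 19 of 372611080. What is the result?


372611080 ^ (1 << 19) = 372611080 ^ 524288 = 373135368

373135368


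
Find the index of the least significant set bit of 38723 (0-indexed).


0b1001011101000011. Lowest set bit at position 0

0


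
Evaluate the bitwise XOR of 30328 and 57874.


0b111011001111000 ^ 0b1110001000010010 = 0b1001010001101010 = 37994

37994


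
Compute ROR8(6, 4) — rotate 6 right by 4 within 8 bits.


Rotate 0b110 right by 4 (8-bit) = 0b1100000 = 96

96


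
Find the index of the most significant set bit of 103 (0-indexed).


0b1100111. Highest set bit at position 6

6


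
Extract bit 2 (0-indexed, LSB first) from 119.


0b1110111, position 2 = 1

1


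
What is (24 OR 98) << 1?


Step 1: 24 | 98 = 122
Step 2: 122 << 1 = 244

244


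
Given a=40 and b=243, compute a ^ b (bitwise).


40 ^ 243 = 219

219


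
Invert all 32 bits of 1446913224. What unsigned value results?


1446913224 ^ 4294967295 = 2848054071

2848054071


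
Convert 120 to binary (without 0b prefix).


120 = 1111000 in binary

1111000


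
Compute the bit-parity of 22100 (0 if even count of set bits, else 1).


0b101011001010100 has 7 ones => parity 1

1


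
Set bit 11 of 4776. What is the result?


4776 | (1 << 11) = 4776 | 2048 = 6824

6824


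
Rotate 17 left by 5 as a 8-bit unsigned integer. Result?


Rotate 0b10001 left by 5 (8-bit) = 0b100010 = 34

34


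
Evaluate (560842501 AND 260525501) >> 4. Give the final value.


Step 1: 560842501 & 260525501 = 17122565
Step 2: 17122565 >> 4 = 1070160

1070160


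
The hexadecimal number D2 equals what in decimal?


D2 hex = 210 decimal

210


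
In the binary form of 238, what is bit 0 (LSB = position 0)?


0b11101110, position 0 = 0

0


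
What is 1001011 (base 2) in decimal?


1001011 in decimal = 75

75


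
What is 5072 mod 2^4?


5072 & 15 = 0

0


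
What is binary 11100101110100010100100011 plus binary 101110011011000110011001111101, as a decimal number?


11100101110100010100100011 + 101110011011000110011001111101 = 110010000000111010101110100000 = 839101344

839101344


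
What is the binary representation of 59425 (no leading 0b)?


59425 = 1110100000100001 in binary

1110100000100001


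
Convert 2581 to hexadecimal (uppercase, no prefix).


2581 = A15 hex

A15


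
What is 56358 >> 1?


0b1101110000100110 >> 1 = 0b110111000010011 = 28179

28179


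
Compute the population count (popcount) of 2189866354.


0b10000010100001101011010101110010 has 14 set bits

14


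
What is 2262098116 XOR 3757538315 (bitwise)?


0b10000110110101001110000011000100 ^ 0b11011111111101110111110000001011 = 0b1011001001000111001110011001111 = 1495506127

1495506127


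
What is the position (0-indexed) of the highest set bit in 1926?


0b11110000110. Highest set bit at position 10

10


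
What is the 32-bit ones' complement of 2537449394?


2537449394 ^ 4294967295 = 1757517901

1757517901


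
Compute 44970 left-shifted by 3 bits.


0b1010111110101010 << 3 = 0b1010111110101010000 = 359760

359760


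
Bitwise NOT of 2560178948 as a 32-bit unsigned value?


~0b10011000100110010011101100000100 = 0b1100111011001101100010011111011 = 1734788347 (32-bit unsigned)

1734788347


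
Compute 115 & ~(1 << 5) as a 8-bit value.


115 & ~(1 << 5) = 83

83


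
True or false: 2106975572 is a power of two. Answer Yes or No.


0b1111101100101011110010101010100. Multiple bits set => No

No


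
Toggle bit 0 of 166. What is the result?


166 ^ (1 << 0) = 166 ^ 1 = 167

167


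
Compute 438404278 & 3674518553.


0b11010001000011000010010110110 & 0b11011011000001001011010000011001 = 0b11010000000001000010000010000 = 436241424

436241424


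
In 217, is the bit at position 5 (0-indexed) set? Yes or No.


0b11011001, bit 5 = 0. No

No


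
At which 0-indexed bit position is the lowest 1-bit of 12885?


0b11001001010101. Lowest set bit at position 0

0


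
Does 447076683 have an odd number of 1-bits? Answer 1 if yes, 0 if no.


0b11010101001011101100101001011 has 16 ones => parity 0

0


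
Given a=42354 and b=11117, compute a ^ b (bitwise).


42354 ^ 11117 = 36383

36383


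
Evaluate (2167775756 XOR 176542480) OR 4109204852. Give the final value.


Step 1: 2167775756 ^ 176542480 = 2343596316
Step 2: 2343596316 | 4109204852 = 4294802812

4294802812


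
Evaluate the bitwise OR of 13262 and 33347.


0b11001111001110 | 0b1000001001000011 = 0b1011001111001111 = 46031

46031


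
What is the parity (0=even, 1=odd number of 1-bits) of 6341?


0b1100011000101 has 6 ones => parity 0

0


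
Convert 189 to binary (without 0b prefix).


189 = 10111101 in binary

10111101


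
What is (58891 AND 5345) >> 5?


Step 1: 58891 & 5345 = 1025
Step 2: 1025 >> 5 = 32

32


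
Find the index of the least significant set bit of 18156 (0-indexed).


0b100011011101100. Lowest set bit at position 2

2


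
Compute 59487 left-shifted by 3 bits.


0b1110100001011111 << 3 = 0b1110100001011111000 = 475896

475896


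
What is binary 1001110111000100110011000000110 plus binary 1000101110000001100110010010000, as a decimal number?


1001110111000100110011000000110 + 1000101110000001100110010010000 = 10010100101000110011001010010110 = 2493723286

2493723286


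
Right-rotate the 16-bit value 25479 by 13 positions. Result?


Rotate 0b110001110000111 right by 13 (16-bit) = 0b1110000111011 = 7227

7227


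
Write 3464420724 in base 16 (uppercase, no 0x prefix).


3464420724 = CE7EDD74 hex

CE7EDD74


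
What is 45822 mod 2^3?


45822 & 7 = 6

6


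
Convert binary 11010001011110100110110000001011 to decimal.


11010001011110100110110000001011 in decimal = 3514461195

3514461195


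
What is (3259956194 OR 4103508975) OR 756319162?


Step 1: 3259956194 | 4103508975 = 4141808623
Step 2: 4141808623 | 756319162 = 4292803583

4292803583


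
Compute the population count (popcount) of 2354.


0b100100110010 has 5 set bits

5


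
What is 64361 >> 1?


0b1111101101101001 >> 1 = 0b111110110110100 = 32180

32180


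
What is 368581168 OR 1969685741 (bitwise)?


0b10101111110000001101000110000 | 0b1110101011001110000010011101101 = 0b1110101111111110001111011111101 = 1979653885

1979653885


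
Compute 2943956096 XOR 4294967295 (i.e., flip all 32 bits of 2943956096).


2943956096 ^ 4294967295 = 1351011199

1351011199


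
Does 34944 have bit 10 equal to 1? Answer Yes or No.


0b1000100010000000, bit 10 = 0. No

No


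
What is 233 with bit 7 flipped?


233 ^ (1 << 7) = 233 ^ 128 = 105

105


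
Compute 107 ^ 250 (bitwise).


0b1101011 ^ 0b11111010 = 0b10010001 = 145

145


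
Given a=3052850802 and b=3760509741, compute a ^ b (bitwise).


3052850802 ^ 3760509741 = 1439833439

1439833439


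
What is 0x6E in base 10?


6E hex = 110 decimal

110


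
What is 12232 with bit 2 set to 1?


12232 | (1 << 2) = 12232 | 4 = 12236

12236


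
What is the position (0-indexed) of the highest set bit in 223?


0b11011111. Highest set bit at position 7

7


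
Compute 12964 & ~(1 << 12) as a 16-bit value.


12964 & ~(1 << 12) = 8868

8868


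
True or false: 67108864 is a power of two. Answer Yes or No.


0b100000000000000000000000000. Only one bit set => Yes

Yes


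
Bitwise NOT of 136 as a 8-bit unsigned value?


~0b10001000 = 0b1110111 = 119 (8-bit unsigned)

119


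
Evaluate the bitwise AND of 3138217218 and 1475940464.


0b10111011000011010110010100000010 & 0b1010111111110010001000001110000 = 0b10011000010010000000000000000 = 319356928

319356928


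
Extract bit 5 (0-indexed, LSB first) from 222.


0b11011110, position 5 = 0

0


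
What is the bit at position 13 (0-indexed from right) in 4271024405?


0b11111110100100101010100100010101, position 13 = 1

1


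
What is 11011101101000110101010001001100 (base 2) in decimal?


11011101101000110101010001001100 in decimal = 3718468684

3718468684


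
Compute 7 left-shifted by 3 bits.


0b111 << 3 = 0b111000 = 56

56


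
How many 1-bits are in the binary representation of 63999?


0b1111100111111111 has 14 set bits

14


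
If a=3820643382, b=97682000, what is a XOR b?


3820643382 ^ 97682000 = 3865634406

3865634406


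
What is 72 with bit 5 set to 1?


72 | (1 << 5) = 72 | 32 = 104

104


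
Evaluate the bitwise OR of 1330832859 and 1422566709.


0b1001111010100101110010111011011 | 0b1010100110010101010010100110101 = 0b1011111110110101110010111111111 = 1608181247

1608181247


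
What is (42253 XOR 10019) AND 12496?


Step 1: 42253 ^ 10019 = 33326
Step 2: 33326 & 12496 = 0

0


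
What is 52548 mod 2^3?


52548 & 7 = 4

4


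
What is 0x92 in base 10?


92 hex = 146 decimal

146


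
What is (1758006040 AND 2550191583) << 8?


Step 1: 1758006040 & 2550191583 = 134218008
Step 2: 134218008 << 8 = 34359810048

34359810048


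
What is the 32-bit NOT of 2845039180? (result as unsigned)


~0b10101001100100111101101001001100 = 0b1010110011011000010010110110011 = 1449928115 (32-bit unsigned)

1449928115


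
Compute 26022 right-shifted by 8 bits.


0b110010110100110 >> 8 = 0b1100101 = 101

101


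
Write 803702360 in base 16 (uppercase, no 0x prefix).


803702360 = 2FE78658 hex

2FE78658


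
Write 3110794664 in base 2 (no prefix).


3110794664 = 10111001011010101111010110101000 in binary

10111001011010101111010110101000


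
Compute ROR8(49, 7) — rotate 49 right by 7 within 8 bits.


Rotate 0b110001 right by 7 (8-bit) = 0b1100010 = 98

98


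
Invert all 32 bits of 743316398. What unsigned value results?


743316398 ^ 4294967295 = 3551650897

3551650897


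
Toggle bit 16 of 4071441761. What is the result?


4071441761 ^ (1 << 16) = 4071441761 ^ 65536 = 4071376225

4071376225


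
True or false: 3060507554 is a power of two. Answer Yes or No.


0b10110110011010111010001110100010. Multiple bits set => No

No


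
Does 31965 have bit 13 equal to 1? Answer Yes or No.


0b111110011011101, bit 13 = 1. Yes

Yes


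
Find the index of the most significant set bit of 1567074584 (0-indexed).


0b1011101011001111010100100011000. Highest set bit at position 30

30


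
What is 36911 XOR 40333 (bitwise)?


0b1001000000101111 ^ 0b1001110110001101 = 0b110110100010 = 3490

3490


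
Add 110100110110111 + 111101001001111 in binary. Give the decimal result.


110100110110111 + 111101001001111 = 1110010000000110 = 58374

58374


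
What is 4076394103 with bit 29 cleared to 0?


4076394103 & ~(1 << 29) = 3539523191

3539523191


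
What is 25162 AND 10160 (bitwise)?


0b110001001001010 & 0b10011110110000 = 0b10001000000000 = 8704

8704


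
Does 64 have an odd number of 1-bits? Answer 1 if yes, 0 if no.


0b1000000 has 1 ones => parity 1

1


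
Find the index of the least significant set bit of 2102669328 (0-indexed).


0b1111101010101000011000000010000. Lowest set bit at position 4

4


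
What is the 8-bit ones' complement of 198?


198 ^ 255 = 57

57


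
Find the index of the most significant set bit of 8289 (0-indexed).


0b10000001100001. Highest set bit at position 13

13


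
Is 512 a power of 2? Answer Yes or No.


0b1000000000. Only one bit set => Yes

Yes


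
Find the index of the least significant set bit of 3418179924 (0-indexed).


0b11001011101111010100100101010100. Lowest set bit at position 2

2


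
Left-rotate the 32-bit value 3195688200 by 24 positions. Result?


Rotate 0b10111110011110100101010100001000 left by 24 (32-bit) = 0b1000101111100111101001010101 = 146700885

146700885


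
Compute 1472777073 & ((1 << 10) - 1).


1472777073 & 1023 = 881

881


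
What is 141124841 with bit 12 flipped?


141124841 ^ (1 << 12) = 141124841 ^ 4096 = 141128937

141128937


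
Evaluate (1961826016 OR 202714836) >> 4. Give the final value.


Step 1: 1961826016 | 202714836 = 2097102580
Step 2: 2097102580 >> 4 = 131068911

131068911


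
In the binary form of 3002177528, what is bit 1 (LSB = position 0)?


0b10110010111100011001011111111000, position 1 = 0

0


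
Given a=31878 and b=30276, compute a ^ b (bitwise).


31878 ^ 30276 = 2754

2754


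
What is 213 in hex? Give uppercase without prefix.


213 = D5 hex

D5


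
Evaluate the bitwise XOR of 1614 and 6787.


0b11001001110 ^ 0b1101010000011 = 0b1110011001101 = 7373

7373


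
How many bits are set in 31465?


0b111101011101001 has 10 set bits

10


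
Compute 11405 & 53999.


0b10110010001101 & 0b1101001011101111 = 0b10001101 = 141

141


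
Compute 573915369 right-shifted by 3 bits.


0b100010001101010100000011101001 >> 3 = 0b100010001101010100000011101 = 71739421

71739421


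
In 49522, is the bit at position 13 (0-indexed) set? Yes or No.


0b1100000101110010, bit 13 = 0. No

No


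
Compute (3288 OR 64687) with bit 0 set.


Step 1: 3288 | 64687 = 64767
Step 2: 64767 | (1 << 0) = 64767 | 1 = 64767

64767


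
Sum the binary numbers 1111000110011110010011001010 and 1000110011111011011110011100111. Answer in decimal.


1111000110011110010011001010 + 1000110011111011011110011100111 = 1010101100101111010000110110001 = 1436000689

1436000689


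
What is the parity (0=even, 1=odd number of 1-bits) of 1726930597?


0b1100110111011101101111010100101 has 20 ones => parity 0

0


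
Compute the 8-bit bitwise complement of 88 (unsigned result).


~0b1011000 = 0b10100111 = 167 (8-bit unsigned)

167


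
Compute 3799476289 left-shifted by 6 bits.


0b11100010011101110110100001000001 << 6 = 0b11100010011101110110100001000001000000 = 243166482496

243166482496


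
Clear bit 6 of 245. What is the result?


245 & ~(1 << 6) = 181

181


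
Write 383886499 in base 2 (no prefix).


383886499 = 10110111000011010010010100011 in binary

10110111000011010010010100011


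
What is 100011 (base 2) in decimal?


100011 in decimal = 35

35


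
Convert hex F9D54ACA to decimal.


F9D54ACA hex = 4191505098 decimal

4191505098


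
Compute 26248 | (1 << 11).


26248 | (1 << 11) = 26248 | 2048 = 28296

28296


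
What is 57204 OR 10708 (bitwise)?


0b1101111101110100 | 0b10100111010100 = 0b1111111111110100 = 65524

65524


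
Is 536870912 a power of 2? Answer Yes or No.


0b100000000000000000000000000000. Only one bit set => Yes

Yes


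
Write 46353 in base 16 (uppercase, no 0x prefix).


46353 = B511 hex

B511


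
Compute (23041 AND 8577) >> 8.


Step 1: 23041 & 8577 = 1
Step 2: 1 >> 8 = 0

0


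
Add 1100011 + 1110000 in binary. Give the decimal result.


1100011 + 1110000 = 11010011 = 211

211


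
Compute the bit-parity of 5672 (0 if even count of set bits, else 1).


0b1011000101000 has 5 ones => parity 1

1


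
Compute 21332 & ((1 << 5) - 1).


21332 & 31 = 20

20


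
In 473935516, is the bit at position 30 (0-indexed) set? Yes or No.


0b11100001111111010111010011100, bit 30 = 0. No

No


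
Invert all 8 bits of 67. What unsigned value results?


67 ^ 255 = 188

188


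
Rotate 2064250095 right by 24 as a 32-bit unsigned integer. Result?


Rotate 0b1111011000010011111010011101111 right by 24 (32-bit) = 0b1001111101001110111101111011 = 167047035

167047035


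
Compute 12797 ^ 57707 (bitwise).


0b11000111111101 ^ 0b1110000101101011 = 0b1101000010010110 = 53398

53398


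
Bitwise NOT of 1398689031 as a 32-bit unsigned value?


~0b1010011010111100100110100000111 = 0b10101100101000011011001011111000 = 2896278264 (32-bit unsigned)

2896278264


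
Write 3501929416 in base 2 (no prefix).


3501929416 = 11010000101110110011001111001000 in binary

11010000101110110011001111001000


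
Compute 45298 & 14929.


0b1011000011110010 & 0b11101001010001 = 0b11000001010000 = 12368

12368


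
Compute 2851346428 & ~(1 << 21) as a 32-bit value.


2851346428 & ~(1 << 21) = 2849249276

2849249276


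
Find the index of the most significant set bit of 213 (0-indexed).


0b11010101. Highest set bit at position 7

7


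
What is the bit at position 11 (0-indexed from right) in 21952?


0b101010111000000, position 11 = 0

0


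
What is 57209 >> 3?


0b1101111101111001 >> 3 = 0b1101111101111 = 7151

7151


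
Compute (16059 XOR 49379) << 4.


Step 1: 16059 ^ 49379 = 65112
Step 2: 65112 << 4 = 1041792

1041792


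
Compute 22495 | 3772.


0b101011111011111 | 0b111010111100 = 0b101111111111111 = 24575

24575


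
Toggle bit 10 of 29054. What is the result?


29054 ^ (1 << 10) = 29054 ^ 1024 = 30078

30078


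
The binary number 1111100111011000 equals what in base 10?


1111100111011000 in decimal = 63960

63960


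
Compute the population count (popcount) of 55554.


0b1101100100000010 has 6 set bits

6


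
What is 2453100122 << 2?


0b10010010001101110101011001011010 << 2 = 0b1001001000110111010101100101101000 = 9812400488

9812400488


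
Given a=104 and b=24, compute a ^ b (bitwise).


104 ^ 24 = 112

112


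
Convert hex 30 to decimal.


30 hex = 48 decimal

48


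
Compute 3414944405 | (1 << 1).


3414944405 | (1 << 1) = 3414944405 | 2 = 3414944407

3414944407


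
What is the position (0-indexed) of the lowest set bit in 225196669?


0b1101011011000011101001111101. Lowest set bit at position 0

0


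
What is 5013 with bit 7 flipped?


5013 ^ (1 << 7) = 5013 ^ 128 = 4885

4885


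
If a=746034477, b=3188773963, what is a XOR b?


746034477 ^ 3188773963 = 2456240486

2456240486


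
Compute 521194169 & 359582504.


0b11111000100001100101010111001 & 0b10101011011101100101100101000 = 0b10101000000001100101000101000 = 352373288

352373288


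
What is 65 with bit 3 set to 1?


65 | (1 << 3) = 65 | 8 = 73

73


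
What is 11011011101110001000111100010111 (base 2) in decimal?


11011011101110001000111100010111 in decimal = 3686305559

3686305559


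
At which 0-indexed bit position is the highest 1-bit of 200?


0b11001000. Highest set bit at position 7

7


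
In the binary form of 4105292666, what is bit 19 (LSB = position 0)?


0b11110100101100011100101101111010, position 19 = 0

0


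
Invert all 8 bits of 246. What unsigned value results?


246 ^ 255 = 9

9


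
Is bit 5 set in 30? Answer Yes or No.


0b11110, bit 5 = 0. No

No


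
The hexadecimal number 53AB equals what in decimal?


53AB hex = 21419 decimal

21419


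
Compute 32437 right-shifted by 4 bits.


0b111111010110101 >> 4 = 0b11111101011 = 2027

2027


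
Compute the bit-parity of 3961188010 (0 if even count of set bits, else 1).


0b11101100000110101110111010101010 has 18 ones => parity 0

0


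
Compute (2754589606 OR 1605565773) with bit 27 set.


Step 1: 2754589606 | 1605565773 = 4290772975
Step 2: 4290772975 | (1 << 27) = 4290772975 | 134217728 = 4290772975

4290772975


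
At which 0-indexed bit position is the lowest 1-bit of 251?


0b11111011. Lowest set bit at position 0

0


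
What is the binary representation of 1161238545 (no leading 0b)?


1161238545 = 1000101001101110001100000010001 in binary

1000101001101110001100000010001


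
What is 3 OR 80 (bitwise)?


0b11 | 0b1010000 = 0b1010011 = 83

83


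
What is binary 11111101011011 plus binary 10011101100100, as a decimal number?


11111101011011 + 10011101100100 = 110011010111111 = 26303

26303


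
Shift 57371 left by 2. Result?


0b1110000000011011 << 2 = 0b111000000001101100 = 229484

229484


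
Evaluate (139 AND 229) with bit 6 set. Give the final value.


Step 1: 139 & 229 = 129
Step 2: 129 | (1 << 6) = 129 | 64 = 193

193


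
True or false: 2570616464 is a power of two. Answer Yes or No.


0b10011001001110000111111010010000. Multiple bits set => No

No


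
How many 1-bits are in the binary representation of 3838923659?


0b11100100110100010101001110001011 has 16 set bits

16


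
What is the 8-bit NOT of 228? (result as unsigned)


~0b11100100 = 0b11011 = 27 (8-bit unsigned)

27


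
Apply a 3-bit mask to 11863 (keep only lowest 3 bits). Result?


11863 & 7 = 7

7


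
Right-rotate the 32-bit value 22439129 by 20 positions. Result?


Rotate 0b1010101100110010011011001 right by 20 (32-bit) = 0b1100110010011011001000000010101 = 1716359189

1716359189


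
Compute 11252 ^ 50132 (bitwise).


0b10101111110100 ^ 0b1100001111010100 = 0b1110100000100000 = 59424

59424


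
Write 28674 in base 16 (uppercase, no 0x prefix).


28674 = 7002 hex

7002


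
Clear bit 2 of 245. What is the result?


245 & ~(1 << 2) = 241

241


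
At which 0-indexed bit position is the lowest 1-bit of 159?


0b10011111. Lowest set bit at position 0

0


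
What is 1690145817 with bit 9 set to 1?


1690145817 | (1 << 9) = 1690145817 | 512 = 1690146329

1690146329


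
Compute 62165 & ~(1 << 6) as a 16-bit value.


62165 & ~(1 << 6) = 62101

62101


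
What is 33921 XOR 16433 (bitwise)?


0b1000010010000001 ^ 0b100000000110001 = 0b1100010010110000 = 50352

50352


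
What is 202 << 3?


0b11001010 << 3 = 0b11001010000 = 1616

1616


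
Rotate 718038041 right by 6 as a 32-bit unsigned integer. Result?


Rotate 0b101010110011000110010000011001 right by 6 (32-bit) = 0b1100100101010110011000110010000 = 1688940944

1688940944


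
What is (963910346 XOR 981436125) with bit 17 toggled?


Step 1: 963910346 ^ 981436125 = 51092503
Step 2: 51092503 ^ (1 << 17) = 51092503 ^ 131072 = 50961431

50961431


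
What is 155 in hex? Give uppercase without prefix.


155 = 9B hex

9B


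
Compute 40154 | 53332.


0b1001110011011010 | 0b1101000001010100 = 0b1101110011011110 = 56542

56542


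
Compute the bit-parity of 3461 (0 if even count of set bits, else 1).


0b110110000101 has 6 ones => parity 0

0


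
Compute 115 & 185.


0b1110011 & 0b10111001 = 0b110001 = 49

49


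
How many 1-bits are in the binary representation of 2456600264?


0b10010010011011001011111011001000 has 16 set bits

16


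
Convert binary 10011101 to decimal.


10011101 in decimal = 157

157


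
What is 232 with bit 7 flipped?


232 ^ (1 << 7) = 232 ^ 128 = 104

104


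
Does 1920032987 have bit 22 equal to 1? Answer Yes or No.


0b1110010011100010110000011011011, bit 22 = 1. Yes

Yes


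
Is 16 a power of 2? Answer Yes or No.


0b10000. Only one bit set => Yes

Yes


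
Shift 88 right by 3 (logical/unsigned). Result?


0b1011000 >> 3 = 0b1011 = 11

11


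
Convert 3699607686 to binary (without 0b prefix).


3699607686 = 11011100100000111000100010000110 in binary

11011100100000111000100010000110


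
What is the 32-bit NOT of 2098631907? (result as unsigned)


~0b1111101000101101001010011100011 = 0b10000010111010010110101100011100 = 2196335388 (32-bit unsigned)

2196335388


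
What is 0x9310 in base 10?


9310 hex = 37648 decimal

37648


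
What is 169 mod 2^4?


169 & 15 = 9

9


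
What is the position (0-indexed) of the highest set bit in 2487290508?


0b10010100010000010000101010001100. Highest set bit at position 31

31


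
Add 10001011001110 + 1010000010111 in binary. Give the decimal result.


10001011001110 + 1010000010111 = 11011011100101 = 14053

14053


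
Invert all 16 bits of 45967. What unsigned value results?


45967 ^ 65535 = 19568

19568


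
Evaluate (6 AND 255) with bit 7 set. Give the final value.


Step 1: 6 & 255 = 6
Step 2: 6 | (1 << 7) = 6 | 128 = 134

134


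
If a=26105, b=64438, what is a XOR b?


26105 ^ 64438 = 40527

40527


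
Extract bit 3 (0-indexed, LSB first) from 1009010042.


0b111100001001000100010101111010, position 3 = 1

1


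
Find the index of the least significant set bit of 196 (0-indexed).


0b11000100. Lowest set bit at position 2

2


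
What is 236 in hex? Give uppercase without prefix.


236 = EC hex

EC


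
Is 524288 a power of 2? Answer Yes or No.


0b10000000000000000000. Only one bit set => Yes

Yes


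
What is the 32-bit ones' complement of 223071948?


223071948 ^ 4294967295 = 4071895347

4071895347


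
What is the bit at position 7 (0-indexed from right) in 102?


0b1100110, position 7 = 0

0


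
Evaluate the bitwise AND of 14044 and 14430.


0b11011011011100 & 0b11100001011110 = 0b11000001011100 = 12380

12380


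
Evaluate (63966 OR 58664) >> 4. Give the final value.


Step 1: 63966 | 58664 = 65022
Step 2: 65022 >> 4 = 4063

4063


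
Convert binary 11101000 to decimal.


11101000 in decimal = 232

232


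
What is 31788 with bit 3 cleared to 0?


31788 & ~(1 << 3) = 31780

31780


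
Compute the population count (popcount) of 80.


0b1010000 has 2 set bits

2


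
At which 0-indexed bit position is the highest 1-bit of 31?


0b11111. Highest set bit at position 4

4


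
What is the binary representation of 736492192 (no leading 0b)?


736492192 = 101011111001011111101010100000 in binary

101011111001011111101010100000


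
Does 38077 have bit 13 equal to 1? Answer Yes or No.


0b1001010010111101, bit 13 = 0. No

No


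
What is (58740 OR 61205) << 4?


Step 1: 58740 | 61205 = 61301
Step 2: 61301 << 4 = 980816

980816


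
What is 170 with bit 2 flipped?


170 ^ (1 << 2) = 170 ^ 4 = 174

174


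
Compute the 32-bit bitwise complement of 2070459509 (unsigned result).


~0b1111011011010001011010001110101 = 0b10000100100101110100101110001010 = 2224507786 (32-bit unsigned)

2224507786


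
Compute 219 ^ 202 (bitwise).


0b11011011 ^ 0b11001010 = 0b10001 = 17

17


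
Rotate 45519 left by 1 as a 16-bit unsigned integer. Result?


Rotate 0b1011000111001111 left by 1 (16-bit) = 0b110001110011111 = 25503

25503


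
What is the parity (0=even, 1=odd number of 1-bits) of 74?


0b1001010 has 3 ones => parity 1

1


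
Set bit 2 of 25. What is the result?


25 | (1 << 2) = 25 | 4 = 29

29


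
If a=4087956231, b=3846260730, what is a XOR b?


4087956231 ^ 3846260730 = 384304381

384304381


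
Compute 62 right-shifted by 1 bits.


0b111110 >> 1 = 0b11111 = 31

31


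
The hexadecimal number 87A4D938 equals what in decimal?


87A4D938 hex = 2275727672 decimal

2275727672


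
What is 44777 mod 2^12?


44777 & 4095 = 3817

3817


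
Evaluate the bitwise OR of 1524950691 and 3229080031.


0b1011010111001001110011010100011 | 0b11000000011101111101100111011111 = 0b11011010111101111111111111111111 = 3673686015

3673686015
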